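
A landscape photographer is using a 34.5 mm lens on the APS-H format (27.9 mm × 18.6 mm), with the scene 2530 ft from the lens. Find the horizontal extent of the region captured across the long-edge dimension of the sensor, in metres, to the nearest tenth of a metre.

dₒ: 2530 ft × 304.8 mm/ft = 771143.98 mm.
Similar triangles through the lens centre give W/dₒ = w/dᵢ; with 1/f = 1/dₒ + 1/dᵢ this gives W = w·(dₒ − f)/f.
W = 27.9 mm × (771144 − 34.5) / 34.5 = 27.9 × 22350.9993 ≈ 623592.880 mm = 623.593 m.

623.6 m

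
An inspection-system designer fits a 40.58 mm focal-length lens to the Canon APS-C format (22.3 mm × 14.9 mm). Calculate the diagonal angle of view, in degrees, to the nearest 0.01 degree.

36.57°

Sensor diagonal = √(22.3² + 14.9²) = √719.3000 ≈ 26.8198 mm.
Angle of view α = 2·arctan(d/2f) with d = 26.8198 mm and f = 40.58 mm.
d/2f = 0.33046; arctan(0.33046) ≈ 18.2864°, so α ≈ 36.5728°.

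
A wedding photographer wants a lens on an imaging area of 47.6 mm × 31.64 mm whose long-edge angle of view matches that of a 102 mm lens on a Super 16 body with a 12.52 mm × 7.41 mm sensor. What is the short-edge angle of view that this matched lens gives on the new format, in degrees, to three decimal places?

Equal long-edge AOV ⇒ f₂ = f₁ · 47.6/12.52 = 102 × 3.80192 ≈ 387.7955 mm.
Short-edge AOV on the new format = 2·arctan(31.64 / (2 × 387.7955)) = 2·arctan(0.04079) ≈ 4.6721°.

4.672°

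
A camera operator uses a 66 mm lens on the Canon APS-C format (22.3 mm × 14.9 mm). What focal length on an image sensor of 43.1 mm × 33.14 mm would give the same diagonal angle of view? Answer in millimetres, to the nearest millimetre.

134 mm

Sensor diagonal = √(22.3² + 14.9²) = √719.3000 ≈ 26.8198 mm.
Sensor diagonal = √(43.1² + 33.14²) = √2955.8696 ≈ 54.3679 mm.
Equal angle of view means equal diagonal/f ratio, so f₂ = f₁ · (diagonal₂/diagonal₁) = 66 × 54.3679/26.8198.
f₂ = 66 × 2.02716 ≈ 133.792 mm.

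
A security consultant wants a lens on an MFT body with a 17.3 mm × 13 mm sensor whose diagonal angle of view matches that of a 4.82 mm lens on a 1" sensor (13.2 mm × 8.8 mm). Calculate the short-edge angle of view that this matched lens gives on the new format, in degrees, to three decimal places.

89.345°

Sensor diagonal = √(13.2² + 8.8²) = √251.6800 ≈ 15.8644 mm.
Sensor diagonal = √(17.3² + 13²) = √468.2900 ≈ 21.6400 mm.
Equal diagonal AOV ⇒ f₂ = f₁ · 21.6400/15.8644 = 4.82 × 1.36406 ≈ 6.5748 mm.
Short-edge AOV on the new format = 2·arctan(13 / (2 × 6.5748)) = 2·arctan(0.98863) ≈ 89.3448°.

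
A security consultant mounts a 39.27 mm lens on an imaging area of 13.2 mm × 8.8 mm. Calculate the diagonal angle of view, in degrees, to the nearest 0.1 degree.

Sensor diagonal = √(13.2² + 8.8²) = √251.6800 ≈ 15.8644 mm.
Angle of view α = 2·arctan(d/2f) with d = 15.8644 mm and f = 39.27 mm.
d/2f = 0.20199; arctan(0.20199) ≈ 11.4196°, so α ≈ 22.8392°.

22.8°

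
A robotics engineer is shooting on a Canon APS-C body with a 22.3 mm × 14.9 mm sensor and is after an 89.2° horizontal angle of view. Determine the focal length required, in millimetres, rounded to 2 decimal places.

From α = 2·arctan(w/2f) we get f = w / (2·tan(α/2)).
With w = 22.3 mm and α/2 = 44.6°, tan(α/2) ≈ 0.98613, so f ≈ 22.3 / 1.97227 ≈ 11.3068 mm.

11.31 mm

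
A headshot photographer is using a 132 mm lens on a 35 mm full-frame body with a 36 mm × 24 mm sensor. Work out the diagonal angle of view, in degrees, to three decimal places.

Sensor diagonal = √(36² + 24²) = √1872.0000 ≈ 43.2666 mm.
Angle of view α = 2·arctan(d/2f) with d = 43.2666 mm and f = 132 mm.
d/2f = 0.16389; arctan(0.16389) ≈ 9.3074°, so α ≈ 18.6148°.

18.615°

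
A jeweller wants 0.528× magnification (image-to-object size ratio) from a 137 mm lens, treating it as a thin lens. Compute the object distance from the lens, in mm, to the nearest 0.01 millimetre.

With m = dᵢ/dₒ and 1/f = 1/dₒ + 1/dᵢ, substituting dᵢ = m·dₒ gives 1/f = (1 + 1/m)/dₒ, hence dₒ = f·(1 + 1/m).
dₒ = 137 × (1 + 1/0.528) = 137 × 2.89394 ≈ 396.470 mm.

396.47 mm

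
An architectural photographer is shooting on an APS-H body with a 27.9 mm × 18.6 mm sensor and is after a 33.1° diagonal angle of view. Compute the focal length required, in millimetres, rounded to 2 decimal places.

56.42 mm

Sensor diagonal = √(27.9² + 18.6²) = √1124.3700 ≈ 33.5316 mm.
From α = 2·arctan(d/2f) we get f = d / (2·tan(α/2)).
With d = 33.5316 mm and α/2 = 16.55°, tan(α/2) ≈ 0.29716, so f ≈ 33.5316 / 0.59433 ≈ 56.4196 mm.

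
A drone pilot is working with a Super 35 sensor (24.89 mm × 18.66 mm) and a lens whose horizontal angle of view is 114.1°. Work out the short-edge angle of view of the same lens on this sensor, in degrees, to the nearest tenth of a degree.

From the horizontal AOV: f = 24.89 / (2·tan(57.05°)) = 24.89 / 3.08562 ≈ 8.0664 mm.
Short-edge AOV = 2·arctan(18.66 / (2 × 8.0664)) = 2·arctan(1.15664) ≈ 98.3085°.

98.3°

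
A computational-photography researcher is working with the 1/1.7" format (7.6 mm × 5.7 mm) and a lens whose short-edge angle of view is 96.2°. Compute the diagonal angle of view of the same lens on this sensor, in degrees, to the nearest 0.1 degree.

From the short-edge AOV: f = 5.7 / (2·tan(48.1°)) = 5.7 / 2.22904 ≈ 2.5572 mm.
Sensor diagonal = √(7.6² + 5.7²) = √90.2500 ≈ 9.5000 mm.
Diagonal AOV = 2·arctan(9.5000 / (2 × 2.5572)) = 2·arctan(1.85753) ≈ 123.4085°.

123.4°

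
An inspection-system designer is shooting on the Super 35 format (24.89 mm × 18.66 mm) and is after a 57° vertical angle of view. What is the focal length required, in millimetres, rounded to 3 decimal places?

From α = 2·arctan(h/2f) we get f = h / (2·tan(α/2)).
With h = 18.66 mm and α/2 = 28.5°, tan(α/2) ≈ 0.54296, so f ≈ 18.66 / 1.08591 ≈ 17.1837 mm.

17.184 mm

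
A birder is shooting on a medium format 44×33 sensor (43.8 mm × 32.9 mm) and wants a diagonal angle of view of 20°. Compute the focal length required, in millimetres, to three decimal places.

Sensor diagonal = √(43.8² + 32.9²) = √3000.8500 ≈ 54.7800 mm.
From α = 2·arctan(d/2f) we get f = d / (2·tan(α/2)).
With d = 54.7800 mm and α/2 = 10°, tan(α/2) ≈ 0.17633, so f ≈ 54.7800 / 0.35265 ≈ 155.3365 mm.

155.336 mm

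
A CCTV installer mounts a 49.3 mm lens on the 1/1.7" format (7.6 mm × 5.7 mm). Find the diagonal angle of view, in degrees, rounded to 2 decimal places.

Sensor diagonal = √(7.6² + 5.7²) = √90.2500 ≈ 9.5000 mm.
Angle of view α = 2·arctan(d/2f) with d = 9.5000 mm and f = 49.3 mm.
d/2f = 0.09635; arctan(0.09635) ≈ 5.5034°, so α ≈ 11.0068°.

11.01°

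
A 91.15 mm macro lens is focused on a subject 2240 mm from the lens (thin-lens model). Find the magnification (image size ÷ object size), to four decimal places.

Thin lens: 1/f = 1/dₒ + 1/dᵢ → 1/dᵢ = 1/91.15 − 1/2240 = 0.0105245 mm⁻¹, so dᵢ ≈ 95.0164 mm.
Magnification m = dᵢ/dₒ = 95.0164/2240 ≈ 0.04242.

0.0424×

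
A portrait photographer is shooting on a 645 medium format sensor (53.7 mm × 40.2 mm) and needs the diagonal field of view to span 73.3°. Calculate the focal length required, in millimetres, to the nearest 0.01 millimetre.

Sensor diagonal = √(53.7² + 40.2²) = √4499.7300 ≈ 67.0800 mm.
From α = 2·arctan(d/2f) we get f = d / (2·tan(α/2)).
With d = 67.0800 mm and α/2 = 36.65°, tan(α/2) ≈ 0.74402, so f ≈ 67.0800 / 1.48804 ≈ 45.0794 mm.

45.08 mm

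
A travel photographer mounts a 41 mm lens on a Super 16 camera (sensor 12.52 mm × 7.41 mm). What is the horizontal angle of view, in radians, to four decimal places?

0.3030 rad

Angle of view α = 2·arctan(w/2f) with w = 12.52 mm and f = 41 mm.
w/2f = 0.15268; arctan(0.15268) ≈ 0.1515 rad, so α ≈ 0.3030 rad.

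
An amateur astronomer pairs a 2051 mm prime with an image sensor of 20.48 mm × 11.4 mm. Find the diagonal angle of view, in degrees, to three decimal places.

0.655°

Sensor diagonal = √(20.48² + 11.4²) = √549.3904 ≈ 23.4391 mm.
Angle of view α = 2·arctan(d/2f) with d = 23.4391 mm and f = 2051 mm.
d/2f = 0.00571; arctan(0.00571) ≈ 0.3274°, so α ≈ 0.6548°.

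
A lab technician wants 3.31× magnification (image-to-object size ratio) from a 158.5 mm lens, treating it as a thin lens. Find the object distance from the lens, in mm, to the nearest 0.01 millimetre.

With m = dᵢ/dₒ and 1/f = 1/dₒ + 1/dᵢ, substituting dᵢ = m·dₒ gives 1/f = (1 + 1/m)/dₒ, hence dₒ = f·(1 + 1/m).
dₒ = 158.5 × (1 + 1/3.31) = 158.5 × 1.30211 ≈ 206.385 mm.

206.39 mm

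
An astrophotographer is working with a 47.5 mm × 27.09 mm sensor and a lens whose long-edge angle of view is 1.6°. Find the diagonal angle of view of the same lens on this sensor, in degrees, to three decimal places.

1.842°

From the long-edge AOV: f = 47.5 / (2·tan(0.8°)) = 47.5 / 0.02793 ≈ 1700.8579 mm.
Sensor diagonal = √(47.5² + 27.09²) = √2990.1181 ≈ 54.6820 mm.
Diagonal AOV = 2·arctan(54.6820 / (2 × 1700.8579)) = 2·arctan(0.01607) ≈ 1.8419°.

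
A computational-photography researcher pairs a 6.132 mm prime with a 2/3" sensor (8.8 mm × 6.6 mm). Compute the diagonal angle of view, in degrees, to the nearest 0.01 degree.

83.78°

Sensor diagonal = √(8.8² + 6.6²) = √121.0000 ≈ 11.0000 mm.
Angle of view α = 2·arctan(d/2f) with d = 11.0000 mm and f = 6.132 mm.
d/2f = 0.89693; arctan(0.89693) ≈ 41.8900°, so α ≈ 83.7800°.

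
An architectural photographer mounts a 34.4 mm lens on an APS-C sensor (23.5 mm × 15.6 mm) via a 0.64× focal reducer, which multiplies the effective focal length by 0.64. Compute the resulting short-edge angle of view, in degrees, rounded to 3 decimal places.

39.017°

Effective focal length f = 34.4 × 0.64 = 22.016 mm.
α = 2·arctan(15.6 / (2 × 22.016)) = 2·arctan(0.35429) ≈ 39.0172°.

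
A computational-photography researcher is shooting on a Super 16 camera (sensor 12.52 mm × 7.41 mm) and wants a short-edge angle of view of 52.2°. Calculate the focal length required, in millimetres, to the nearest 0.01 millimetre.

From α = 2·arctan(h/2f) we get f = h / (2·tan(α/2)).
With h = 7.41 mm and α/2 = 26.1°, tan(α/2) ≈ 0.48989, so f ≈ 7.41 / 0.97979 ≈ 7.5628 mm.

7.56 mm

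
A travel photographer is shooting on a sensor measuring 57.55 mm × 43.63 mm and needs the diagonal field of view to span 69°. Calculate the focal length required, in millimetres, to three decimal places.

52.540 mm

Sensor diagonal = √(57.55² + 43.63²) = √5215.5794 ≈ 72.2190 mm.
From α = 2·arctan(d/2f) we get f = d / (2·tan(α/2)).
With d = 72.2190 mm and α/2 = 34.5°, tan(α/2) ≈ 0.68728, so f ≈ 72.2190 / 1.37456 ≈ 52.5396 mm.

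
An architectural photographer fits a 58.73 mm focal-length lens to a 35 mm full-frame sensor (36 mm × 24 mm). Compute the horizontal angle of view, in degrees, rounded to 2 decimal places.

Angle of view α = 2·arctan(w/2f) with w = 36 mm and f = 58.73 mm.
w/2f = 0.30649; arctan(0.30649) ≈ 17.0396°, so α ≈ 34.0793°.

34.08°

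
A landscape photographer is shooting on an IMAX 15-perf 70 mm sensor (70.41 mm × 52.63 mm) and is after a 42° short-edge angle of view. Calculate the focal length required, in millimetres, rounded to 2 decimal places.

68.55 mm

From α = 2·arctan(h/2f) we get f = h / (2·tan(α/2)).
With h = 52.63 mm and α/2 = 21°, tan(α/2) ≈ 0.38386, so f ≈ 52.63 / 0.76773 ≈ 68.5529 mm.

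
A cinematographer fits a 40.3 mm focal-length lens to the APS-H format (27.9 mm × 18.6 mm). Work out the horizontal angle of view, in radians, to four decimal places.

Angle of view α = 2·arctan(w/2f) with w = 27.9 mm and f = 40.3 mm.
w/2f = 0.34615; arctan(0.34615) ≈ 0.3332 rad, so α ≈ 0.6665 rad.

0.6665 rad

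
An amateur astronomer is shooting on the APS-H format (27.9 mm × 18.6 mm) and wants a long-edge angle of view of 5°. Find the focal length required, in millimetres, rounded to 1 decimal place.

From α = 2·arctan(w/2f) we get f = w / (2·tan(α/2)).
With w = 27.9 mm and α/2 = 2.5°, tan(α/2) ≈ 0.04366, so f ≈ 27.9 / 0.08732 ≈ 319.5075 mm.

319.5 mm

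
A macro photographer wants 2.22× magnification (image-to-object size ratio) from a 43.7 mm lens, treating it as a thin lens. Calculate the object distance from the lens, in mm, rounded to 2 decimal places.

With m = dᵢ/dₒ and 1/f = 1/dₒ + 1/dᵢ, substituting dᵢ = m·dₒ gives 1/f = (1 + 1/m)/dₒ, hence dₒ = f·(1 + 1/m).
dₒ = 43.7 × (1 + 1/2.22) = 43.7 × 1.45045 ≈ 63.385 mm.

63.38 mm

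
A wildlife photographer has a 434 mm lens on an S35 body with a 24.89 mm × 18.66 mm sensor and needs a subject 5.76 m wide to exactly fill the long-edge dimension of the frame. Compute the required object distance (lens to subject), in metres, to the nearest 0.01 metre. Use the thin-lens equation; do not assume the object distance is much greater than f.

100.87 m

W: 5.76 m = 5760 mm.
Magnification m = w/W = dᵢ/dₒ; combined with 1/f = 1/dₒ + 1/dᵢ this gives dₒ = f·(1 + W/w).
dₒ = 434 mm × (1 + 5760/24.89) = 434 × 232.4182 ≈ 100869.516 mm = 100.87 m.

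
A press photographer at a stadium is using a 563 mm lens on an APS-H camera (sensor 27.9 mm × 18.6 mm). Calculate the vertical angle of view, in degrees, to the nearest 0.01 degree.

1.89°

Angle of view α = 2·arctan(h/2f) with h = 18.6 mm and f = 563 mm.
h/2f = 0.01652; arctan(0.01652) ≈ 0.9464°, so α ≈ 1.8927°.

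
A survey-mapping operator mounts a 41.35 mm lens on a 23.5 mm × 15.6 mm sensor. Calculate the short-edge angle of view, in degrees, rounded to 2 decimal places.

Angle of view α = 2·arctan(h/2f) with h = 15.6 mm and f = 41.35 mm.
h/2f = 0.18863; arctan(0.18863) ≈ 10.6824°, so α ≈ 21.3648°.

21.36°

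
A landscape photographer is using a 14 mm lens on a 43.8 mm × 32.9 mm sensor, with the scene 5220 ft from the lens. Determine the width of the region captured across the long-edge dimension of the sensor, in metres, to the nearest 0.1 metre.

dₒ: 5220 ft × 304.8 mm/ft = 1591055.95 mm.
Similar triangles through the lens centre give W/dₒ = w/dᵢ; with 1/f = 1/dₒ + 1/dᵢ this gives W = w·(dₒ − f)/f.
W = 43.8 mm × (1.59106e+06 − 14) / 14 = 43.8 × 113645.8535 ≈ 4977688.384 mm = 4977.69 m.

4977.7 m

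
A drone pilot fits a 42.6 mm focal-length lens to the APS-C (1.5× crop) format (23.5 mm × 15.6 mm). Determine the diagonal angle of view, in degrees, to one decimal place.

36.6°

Sensor diagonal = √(23.5² + 15.6²) = √795.6100 ≈ 28.2066 mm.
Angle of view α = 2·arctan(d/2f) with d = 28.2066 mm and f = 42.6 mm.
d/2f = 0.33106; arctan(0.33106) ≈ 18.3178°, so α ≈ 36.6356°.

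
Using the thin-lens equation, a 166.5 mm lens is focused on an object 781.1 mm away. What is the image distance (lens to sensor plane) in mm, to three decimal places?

1/dᵢ = 1/f − 1/dₒ = 1/166.5 − 1/781.1 = 0.0047258 mm⁻¹.
dᵢ = 1/0.0047258 ≈ 211.6062 mm.

211.606 mm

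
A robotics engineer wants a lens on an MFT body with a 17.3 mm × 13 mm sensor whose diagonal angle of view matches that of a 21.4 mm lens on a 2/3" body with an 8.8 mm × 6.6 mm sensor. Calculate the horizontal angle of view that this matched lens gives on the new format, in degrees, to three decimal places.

23.221°

Sensor diagonal = √(8.8² + 6.6²) = √121.0000 ≈ 11.0000 mm.
Sensor diagonal = √(17.3² + 13²) = √468.2900 ≈ 21.6400 mm.
Equal diagonal AOV ⇒ f₂ = f₁ · 21.6400/11.0000 = 21.4 × 1.96727 ≈ 42.0997 mm.
Horizontal AOV on the new format = 2·arctan(17.3 / (2 × 42.0997)) = 2·arctan(0.20546) ≈ 23.2214°.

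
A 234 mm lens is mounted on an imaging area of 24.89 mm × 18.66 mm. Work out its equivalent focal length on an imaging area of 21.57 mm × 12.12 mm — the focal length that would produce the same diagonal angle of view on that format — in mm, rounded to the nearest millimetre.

Sensor diagonal = √(24.89² + 18.66²) = √967.7077 ≈ 31.1080 mm.
Sensor diagonal = √(21.57² + 12.12²) = √612.1593 ≈ 24.7419 mm.
Equal angle of view means equal diagonal/f ratio, so f₂ = f₁ · (diagonal₂/diagonal₁) = 234 × 24.7419/31.1080.
f₂ = 234 × 0.79535 ≈ 186.113 mm.

186 mm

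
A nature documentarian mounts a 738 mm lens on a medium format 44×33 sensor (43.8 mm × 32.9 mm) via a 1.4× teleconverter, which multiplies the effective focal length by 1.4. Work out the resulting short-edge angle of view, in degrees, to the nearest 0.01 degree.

1.82°

Effective focal length f = 738 × 1.4 = 1033.2 mm.
α = 2·arctan(32.9 / (2 × 1033.2)) = 2·arctan(0.01592) ≈ 1.8243°.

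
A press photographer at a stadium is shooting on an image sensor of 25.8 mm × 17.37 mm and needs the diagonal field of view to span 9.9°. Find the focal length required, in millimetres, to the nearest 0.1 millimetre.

179.6 mm

Sensor diagonal = √(25.8² + 17.37²) = √967.3569 ≈ 31.1024 mm.
From α = 2·arctan(d/2f) we get f = d / (2·tan(α/2)).
With d = 31.1024 mm and α/2 = 4.95°, tan(α/2) ≈ 0.08661, so f ≈ 31.1024 / 0.17322 ≈ 179.5554 mm.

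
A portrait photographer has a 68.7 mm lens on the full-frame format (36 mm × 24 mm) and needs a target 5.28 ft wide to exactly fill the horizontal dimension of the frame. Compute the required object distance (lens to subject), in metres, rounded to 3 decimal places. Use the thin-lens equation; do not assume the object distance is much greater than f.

W: 5.28 ft × 304.8 mm/ft = 1609.34 mm.
Magnification m = w/W = dᵢ/dₒ; combined with 1/f = 1/dₒ + 1/dᵢ this gives dₒ = f·(1 + W/w).
dₒ = 68.7 mm × (1 + 1609.34/36) = 68.7 × 45.7040 ≈ 3139.865 mm = 3.13986 m.

3.140 m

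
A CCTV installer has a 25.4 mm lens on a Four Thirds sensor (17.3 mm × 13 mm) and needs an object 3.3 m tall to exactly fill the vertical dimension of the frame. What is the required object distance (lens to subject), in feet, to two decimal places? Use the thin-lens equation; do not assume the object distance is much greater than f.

21.24 ft

W: 3.3 m = 3300 mm.
Magnification m = h/W = dᵢ/dₒ; combined with 1/f = 1/dₒ + 1/dᵢ this gives dₒ = f·(1 + W/h).
dₒ = 25.4 mm × (1 + 3300/13) = 25.4 × 254.8462 ≈ 6473.092 mm = 6473.092/304.8 ft = 21.2372 ft.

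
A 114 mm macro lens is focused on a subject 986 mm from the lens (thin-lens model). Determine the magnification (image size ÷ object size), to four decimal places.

0.1307×

Thin lens: 1/f = 1/dₒ + 1/dᵢ → 1/dᵢ = 1/114 − 1/986 = 0.0077577 mm⁻¹, so dᵢ ≈ 128.9037 mm.
Magnification m = dᵢ/dₒ = 128.9037/986 ≈ 0.13073.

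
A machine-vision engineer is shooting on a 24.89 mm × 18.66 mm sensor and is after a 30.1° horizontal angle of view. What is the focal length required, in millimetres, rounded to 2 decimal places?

46.28 mm

From α = 2·arctan(w/2f) we get f = w / (2·tan(α/2)).
With w = 24.89 mm and α/2 = 15.05°, tan(α/2) ≈ 0.26888, so f ≈ 24.89 / 0.53777 ≈ 46.2838 mm.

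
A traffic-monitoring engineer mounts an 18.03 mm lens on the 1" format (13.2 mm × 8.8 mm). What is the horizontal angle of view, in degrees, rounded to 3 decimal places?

40.211°

Angle of view α = 2·arctan(w/2f) with w = 13.2 mm and f = 18.03 mm.
w/2f = 0.36606; arctan(0.36606) ≈ 20.1055°, so α ≈ 40.2110°.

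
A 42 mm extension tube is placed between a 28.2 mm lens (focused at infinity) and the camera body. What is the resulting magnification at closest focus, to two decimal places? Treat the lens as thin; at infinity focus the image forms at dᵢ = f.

The tube moves the image plane from f to f + e, so dᵢ = 28.2 + 42 = 70.2 mm. Focus is achieved when 1/f = 1/dₒ + 1/dᵢ, giving dₒ = 1/(1/f − 1/(f+e)).
Magnification m = dᵢ/dₒ = (f+e)·(1/f − 1/(f+e)) = e/f = 42/28.2 ≈ 1.4894.

1.49×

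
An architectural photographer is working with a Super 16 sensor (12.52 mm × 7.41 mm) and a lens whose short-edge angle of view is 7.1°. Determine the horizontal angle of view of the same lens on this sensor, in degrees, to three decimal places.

11.968°

From the short-edge AOV: f = 7.41 / (2·tan(3.55°)) = 7.41 / 0.12408 ≈ 59.7209 mm.
Horizontal AOV = 2·arctan(12.52 / (2 × 59.7209)) = 2·arctan(0.10482) ≈ 11.9679°.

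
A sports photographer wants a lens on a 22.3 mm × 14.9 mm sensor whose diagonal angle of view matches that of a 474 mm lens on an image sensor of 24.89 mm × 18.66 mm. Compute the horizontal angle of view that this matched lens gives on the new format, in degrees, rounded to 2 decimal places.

Sensor diagonal = √(24.89² + 18.66²) = √967.7077 ≈ 31.1080 mm.
Sensor diagonal = √(22.3² + 14.9²) = √719.3000 ≈ 26.8198 mm.
Equal diagonal AOV ⇒ f₂ = f₁ · 26.8198/31.1080 = 474 × 0.86215 ≈ 408.6592 mm.
Horizontal AOV on the new format = 2·arctan(22.3 / (2 × 408.6592)) = 2·arctan(0.02728) ≈ 3.1258°.

3.13°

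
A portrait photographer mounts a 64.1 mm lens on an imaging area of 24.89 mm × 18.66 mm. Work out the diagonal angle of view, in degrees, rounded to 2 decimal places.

27.28°

Sensor diagonal = √(24.89² + 18.66²) = √967.7077 ≈ 31.1080 mm.
Angle of view α = 2·arctan(d/2f) with d = 31.1080 mm and f = 64.1 mm.
d/2f = 0.24265; arctan(0.24265) ≈ 13.6393°, so α ≈ 27.2787°.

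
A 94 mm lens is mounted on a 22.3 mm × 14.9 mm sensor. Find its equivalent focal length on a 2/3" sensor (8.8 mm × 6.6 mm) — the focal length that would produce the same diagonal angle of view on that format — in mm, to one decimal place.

38.6 mm

Sensor diagonal = √(22.3² + 14.9²) = √719.3000 ≈ 26.8198 mm.
Sensor diagonal = √(8.8² + 6.6²) = √121.0000 ≈ 11.0000 mm.
Equal angle of view means equal diagonal/f ratio, so f₂ = f₁ · (diagonal₂/diagonal₁) = 94 × 11.0000/26.8198.
f₂ = 94 × 0.41015 ≈ 38.554 mm.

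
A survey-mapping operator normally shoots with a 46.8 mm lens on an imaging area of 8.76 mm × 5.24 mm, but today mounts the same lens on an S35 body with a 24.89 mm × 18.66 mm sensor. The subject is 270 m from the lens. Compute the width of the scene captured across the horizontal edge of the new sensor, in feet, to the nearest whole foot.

The focal length stays 46.8 mm; the relevant sensor dimension is now w = 24.89 mm. Object distance dₒ = 270 m = 270000 mm.
Thin-lens field width W = w·(dₒ − f)/f = 24.89 × (270000 − 46.8)/46.8 ≈ 143571.264 mm = 143571.264/304.8 ft = 471.034 ft.

471 ft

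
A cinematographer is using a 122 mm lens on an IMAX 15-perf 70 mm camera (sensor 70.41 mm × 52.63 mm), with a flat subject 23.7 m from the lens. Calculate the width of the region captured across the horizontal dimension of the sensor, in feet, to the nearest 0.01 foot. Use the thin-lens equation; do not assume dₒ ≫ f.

44.64 ft

dₒ: 23.7 m = 23700 mm.
Similar triangles through the lens centre give W/dₒ = w/dᵢ; with 1/f = 1/dₒ + 1/dᵢ this gives W = w·(dₒ − f)/f.
W = 70.41 mm × (23700 − 122) / 122 = 70.41 × 193.2623 ≈ 13607.598 mm = 13607.598/304.8 ft = 44.6444 ft.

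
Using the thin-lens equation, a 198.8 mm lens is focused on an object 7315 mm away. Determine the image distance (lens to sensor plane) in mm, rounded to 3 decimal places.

204.354 mm

1/dᵢ = 1/f − 1/dₒ = 1/198.8 − 1/7315 = 0.0048935 mm⁻¹.
dᵢ = 1/0.0048935 ≈ 204.3537 mm.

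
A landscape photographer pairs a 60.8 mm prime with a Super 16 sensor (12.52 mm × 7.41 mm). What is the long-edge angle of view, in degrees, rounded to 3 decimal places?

11.757°

Angle of view α = 2·arctan(w/2f) with w = 12.52 mm and f = 60.8 mm.
w/2f = 0.10296; arctan(0.10296) ≈ 5.8785°, so α ≈ 11.7570°.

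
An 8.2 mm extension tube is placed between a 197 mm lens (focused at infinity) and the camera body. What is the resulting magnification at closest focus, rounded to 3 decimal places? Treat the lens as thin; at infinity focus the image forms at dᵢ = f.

The tube moves the image plane from f to f + e, so dᵢ = 197 + 8.2 = 205.2 mm. Focus is achieved when 1/f = 1/dₒ + 1/dᵢ, giving dₒ = 1/(1/f − 1/(f+e)).
Magnification m = dᵢ/dₒ = (f+e)·(1/f − 1/(f+e)) = e/f = 8.2/197 ≈ 0.0416.

0.042×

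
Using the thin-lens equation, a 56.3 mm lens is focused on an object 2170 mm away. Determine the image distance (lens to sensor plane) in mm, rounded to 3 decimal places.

1/dᵢ = 1/f − 1/dₒ = 1/56.3 − 1/2170 = 0.0173012 mm⁻¹.
dᵢ = 1/0.0173012 ≈ 57.7996 mm.

57.800 mm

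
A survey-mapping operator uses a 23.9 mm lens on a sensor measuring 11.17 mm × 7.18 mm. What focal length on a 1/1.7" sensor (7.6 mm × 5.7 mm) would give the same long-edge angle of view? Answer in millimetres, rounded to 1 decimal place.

16.3 mm

Equal angle of view means equal width/f ratio, so f₂ = f₁ · (width₂/width₁) = 23.9 × 7.6/11.17.
f₂ = 23.9 × 0.68039 ≈ 16.261 mm.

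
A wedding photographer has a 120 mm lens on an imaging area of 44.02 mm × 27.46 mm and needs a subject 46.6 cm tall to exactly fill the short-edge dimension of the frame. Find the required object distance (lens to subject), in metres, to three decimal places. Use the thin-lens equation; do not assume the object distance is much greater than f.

W: 46.6 cm = 466 mm.
Magnification m = h/W = dᵢ/dₒ; combined with 1/f = 1/dₒ + 1/dᵢ this gives dₒ = f·(1 + W/h).
dₒ = 120 mm × (1 + 466/27.46) = 120 × 17.9701 ≈ 2156.417 mm = 2.15642 m.

2.156 m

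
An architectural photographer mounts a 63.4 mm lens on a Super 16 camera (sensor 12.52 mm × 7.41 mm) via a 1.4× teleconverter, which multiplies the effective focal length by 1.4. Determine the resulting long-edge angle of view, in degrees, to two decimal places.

8.07°

Effective focal length f = 63.4 × 1.4 = 88.76 mm.
α = 2·arctan(12.52 / (2 × 88.76)) = 2·arctan(0.07053) ≈ 8.0685°.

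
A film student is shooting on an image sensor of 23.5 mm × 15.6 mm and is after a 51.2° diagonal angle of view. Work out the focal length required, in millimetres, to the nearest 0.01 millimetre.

29.44 mm

Sensor diagonal = √(23.5² + 15.6²) = √795.6100 ≈ 28.2066 mm.
From α = 2·arctan(d/2f) we get f = d / (2·tan(α/2)).
With d = 28.2066 mm and α/2 = 25.6°, tan(α/2) ≈ 0.47912, so f ≈ 28.2066 / 0.95824 ≈ 29.4358 mm.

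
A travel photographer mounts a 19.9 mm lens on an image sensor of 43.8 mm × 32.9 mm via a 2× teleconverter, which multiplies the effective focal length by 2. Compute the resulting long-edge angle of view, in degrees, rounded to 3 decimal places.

Effective focal length f = 19.9 × 2 = 39.8 mm.
α = 2·arctan(43.8 / (2 × 39.8)) = 2·arctan(0.55025) ≈ 57.6437°.

57.644°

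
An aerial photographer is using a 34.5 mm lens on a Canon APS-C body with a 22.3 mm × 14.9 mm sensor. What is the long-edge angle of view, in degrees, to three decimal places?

35.820°

Angle of view α = 2·arctan(w/2f) with w = 22.3 mm and f = 34.5 mm.
w/2f = 0.32319; arctan(0.32319) ≈ 17.9102°, so α ≈ 35.8205°.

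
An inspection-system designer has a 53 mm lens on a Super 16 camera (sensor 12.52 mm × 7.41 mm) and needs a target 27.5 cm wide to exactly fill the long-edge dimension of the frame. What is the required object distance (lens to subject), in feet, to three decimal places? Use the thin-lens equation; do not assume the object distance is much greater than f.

W: 27.5 cm = 275 mm.
Magnification m = w/W = dᵢ/dₒ; combined with 1/f = 1/dₒ + 1/dᵢ this gives dₒ = f·(1 + W/w).
dₒ = 53 mm × (1 + 275/12.52) = 53 × 22.9649 ≈ 1217.137 mm = 1217.137/304.8 ft = 3.99323 ft.

3.993 ft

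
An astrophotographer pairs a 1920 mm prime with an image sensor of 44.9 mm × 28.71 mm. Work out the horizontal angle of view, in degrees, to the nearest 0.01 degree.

Angle of view α = 2·arctan(w/2f) with w = 44.9 mm and f = 1920 mm.
w/2f = 0.01169; arctan(0.01169) ≈ 0.6699°, so α ≈ 1.3398°.

1.34°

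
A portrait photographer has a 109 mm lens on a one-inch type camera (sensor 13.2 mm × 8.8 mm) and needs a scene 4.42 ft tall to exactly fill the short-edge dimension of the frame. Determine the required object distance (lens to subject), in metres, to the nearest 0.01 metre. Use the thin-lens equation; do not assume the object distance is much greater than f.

16.80 m

W: 4.42 ft × 304.8 mm/ft = 1347.22 mm.
Magnification m = h/W = dᵢ/dₒ; combined with 1/f = 1/dₒ + 1/dᵢ this gives dₒ = f·(1 + W/h).
dₒ = 109 mm × (1 + 1347.22/8.8) = 109 × 154.0927 ≈ 16796.107 mm = 16.7961 m.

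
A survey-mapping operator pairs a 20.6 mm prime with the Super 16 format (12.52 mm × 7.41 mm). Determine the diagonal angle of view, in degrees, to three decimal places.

38.898°

Sensor diagonal = √(12.52² + 7.41²) = √211.6585 ≈ 14.5485 mm.
Angle of view α = 2·arctan(d/2f) with d = 14.5485 mm and f = 20.6 mm.
d/2f = 0.35312; arctan(0.35312) ≈ 19.4491°, so α ≈ 38.8982°.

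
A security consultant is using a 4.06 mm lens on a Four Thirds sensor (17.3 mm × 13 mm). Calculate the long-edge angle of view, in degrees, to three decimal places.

129.713°

Angle of view α = 2·arctan(w/2f) with w = 17.3 mm and f = 4.06 mm.
w/2f = 2.13054; arctan(2.13054) ≈ 64.8563°, so α ≈ 129.7126°.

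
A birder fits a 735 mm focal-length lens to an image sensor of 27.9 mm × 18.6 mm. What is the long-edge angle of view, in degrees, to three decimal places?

2.175°

Angle of view α = 2·arctan(w/2f) with w = 27.9 mm and f = 735 mm.
w/2f = 0.01898; arctan(0.01898) ≈ 1.0873°, so α ≈ 2.1746°.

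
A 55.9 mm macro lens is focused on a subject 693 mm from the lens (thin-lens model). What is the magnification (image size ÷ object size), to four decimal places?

Thin lens: 1/f = 1/dₒ + 1/dᵢ → 1/dᵢ = 1/55.9 − 1/693 = 0.0164461 mm⁻¹, so dᵢ ≈ 60.8047 mm.
Magnification m = dᵢ/dₒ = 60.8047/693 ≈ 0.08774.

0.0877×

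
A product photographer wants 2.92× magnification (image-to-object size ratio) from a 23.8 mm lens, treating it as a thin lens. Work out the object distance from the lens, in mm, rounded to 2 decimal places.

31.95 mm

With m = dᵢ/dₒ and 1/f = 1/dₒ + 1/dᵢ, substituting dᵢ = m·dₒ gives 1/f = (1 + 1/m)/dₒ, hence dₒ = f·(1 + 1/m).
dₒ = 23.8 × (1 + 1/2.92) = 23.8 × 1.34247 ≈ 31.951 mm.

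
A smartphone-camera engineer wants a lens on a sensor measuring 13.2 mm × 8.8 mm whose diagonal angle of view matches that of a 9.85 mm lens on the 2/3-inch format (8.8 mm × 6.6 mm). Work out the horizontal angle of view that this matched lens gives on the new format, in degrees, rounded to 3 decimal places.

Sensor diagonal = √(8.8² + 6.6²) = √121.0000 ≈ 11.0000 mm.
Sensor diagonal = √(13.2² + 8.8²) = √251.6800 ≈ 15.8644 mm.
Equal diagonal AOV ⇒ f₂ = f₁ · 15.8644/11.0000 = 9.85 × 1.44222 ≈ 14.2059 mm.
Horizontal AOV on the new format = 2·arctan(13.2 / (2 × 14.2059)) = 2·arctan(0.46460) ≈ 49.8388°.

49.839°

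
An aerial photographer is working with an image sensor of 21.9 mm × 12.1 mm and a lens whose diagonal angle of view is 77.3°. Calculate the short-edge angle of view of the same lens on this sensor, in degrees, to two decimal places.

42.29°

Sensor diagonal = √(21.9² + 12.1²) = √626.0200 ≈ 25.0204 mm.
From the diagonal AOV: f = 25.0204 / (2·tan(38.65°)) = 25.0204 / 1.59944 ≈ 15.6432 mm.
Short-edge AOV = 2·arctan(12.1 / (2 × 15.6432)) = 2·arctan(0.38675) ≈ 42.2878°.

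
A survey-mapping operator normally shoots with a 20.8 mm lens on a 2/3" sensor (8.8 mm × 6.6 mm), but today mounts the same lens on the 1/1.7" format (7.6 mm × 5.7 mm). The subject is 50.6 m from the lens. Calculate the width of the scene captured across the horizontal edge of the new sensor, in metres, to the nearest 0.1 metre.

18.5 m

The focal length stays 20.8 mm; the relevant sensor dimension is now w = 7.6 mm. Object distance dₒ = 50.6 m = 50600 mm.
Thin-lens field width W = w·(dₒ − f)/f = 7.6 × (50600 − 20.8)/20.8 ≈ 18480.862 mm = 18.4809 m.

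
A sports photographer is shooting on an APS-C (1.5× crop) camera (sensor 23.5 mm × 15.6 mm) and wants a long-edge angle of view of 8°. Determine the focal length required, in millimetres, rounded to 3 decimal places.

168.033 mm

From α = 2·arctan(w/2f) we get f = w / (2·tan(α/2)).
With w = 23.5 mm and α/2 = 4°, tan(α/2) ≈ 0.06993, so f ≈ 23.5 / 0.13985 ≈ 168.0328 mm.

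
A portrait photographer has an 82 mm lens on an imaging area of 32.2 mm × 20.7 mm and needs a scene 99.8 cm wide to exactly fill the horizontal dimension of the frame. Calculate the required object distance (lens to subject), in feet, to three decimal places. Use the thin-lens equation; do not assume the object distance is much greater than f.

W: 99.8 cm = 998 mm.
Magnification m = w/W = dᵢ/dₒ; combined with 1/f = 1/dₒ + 1/dᵢ this gives dₒ = f·(1 + W/w).
dₒ = 82 mm × (1 + 998/32.2) = 82 × 31.9938 ≈ 2623.491 mm = 2623.491/304.8 ft = 8.60725 ft.

8.607 ft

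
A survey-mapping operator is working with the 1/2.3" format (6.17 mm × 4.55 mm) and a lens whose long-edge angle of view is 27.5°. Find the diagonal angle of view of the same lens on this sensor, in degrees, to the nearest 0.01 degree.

33.82°

From the long-edge AOV: f = 6.17 / (2·tan(13.75°)) = 6.17 / 0.48940 ≈ 12.6074 mm.
Sensor diagonal = √(6.17² + 4.55²) = √58.7714 ≈ 7.6663 mm.
Diagonal AOV = 2·arctan(7.6663 / (2 × 12.6074)) = 2·arctan(0.30404) ≈ 33.8226°.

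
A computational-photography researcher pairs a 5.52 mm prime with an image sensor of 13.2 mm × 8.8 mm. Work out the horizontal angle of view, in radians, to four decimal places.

1.7485 rad

Angle of view α = 2·arctan(w/2f) with w = 13.2 mm and f = 5.52 mm.
w/2f = 1.19565; arctan(1.19565) ≈ 0.8743 rad, so α ≈ 1.7485 rad.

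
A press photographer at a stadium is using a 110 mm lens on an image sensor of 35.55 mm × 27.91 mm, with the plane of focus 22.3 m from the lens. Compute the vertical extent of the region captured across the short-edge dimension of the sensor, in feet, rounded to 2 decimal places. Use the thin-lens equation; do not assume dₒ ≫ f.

18.47 ft

dₒ: 22.3 m = 22300 mm.
Similar triangles through the lens centre give W/dₒ = h/dᵢ; with 1/f = 1/dₒ + 1/dᵢ this gives W = h·(dₒ − f)/f.
W = 27.91 mm × (22300 − 110) / 110 = 27.91 × 201.7273 ≈ 5630.208 mm = 5630.208/304.8 ft = 18.4718 ft.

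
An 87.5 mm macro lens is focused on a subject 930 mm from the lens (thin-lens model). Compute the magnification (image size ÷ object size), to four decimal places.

Thin lens: 1/f = 1/dₒ + 1/dᵢ → 1/dᵢ = 1/87.5 − 1/930 = 0.0103533 mm⁻¹, so dᵢ ≈ 96.5875 mm.
Magnification m = dᵢ/dₒ = 96.5875/930 ≈ 0.10386.

0.1039×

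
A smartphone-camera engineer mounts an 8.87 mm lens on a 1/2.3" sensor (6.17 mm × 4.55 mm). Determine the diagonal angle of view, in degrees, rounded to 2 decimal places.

46.74°

Sensor diagonal = √(6.17² + 4.55²) = √58.7714 ≈ 7.6663 mm.
Angle of view α = 2·arctan(d/2f) with d = 7.6663 mm and f = 8.87 mm.
d/2f = 0.43214; arctan(0.43214) ≈ 23.3713°, so α ≈ 46.7427°.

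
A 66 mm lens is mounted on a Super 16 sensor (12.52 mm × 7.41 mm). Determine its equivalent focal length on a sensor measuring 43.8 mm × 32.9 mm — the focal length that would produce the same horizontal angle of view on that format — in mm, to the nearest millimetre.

Equal angle of view means equal width/f ratio, so f₂ = f₁ · (width₂/width₁) = 66 × 43.8/12.52.
f₂ = 66 × 3.49840 ≈ 230.895 mm.

231 mm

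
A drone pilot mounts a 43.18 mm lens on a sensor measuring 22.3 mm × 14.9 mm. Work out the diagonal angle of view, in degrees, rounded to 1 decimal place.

Sensor diagonal = √(22.3² + 14.9²) = √719.3000 ≈ 26.8198 mm.
Angle of view α = 2·arctan(d/2f) with d = 26.8198 mm and f = 43.18 mm.
d/2f = 0.31056; arctan(0.31056) ≈ 17.2526°, so α ≈ 34.5052°.

34.5°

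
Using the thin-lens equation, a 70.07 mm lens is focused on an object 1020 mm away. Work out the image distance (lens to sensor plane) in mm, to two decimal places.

1/dᵢ = 1/f − 1/dₒ = 1/70.07 − 1/1020 = 0.0132911 mm⁻¹.
dᵢ = 1/0.0132911 ≈ 75.2386 mm.

75.24 mm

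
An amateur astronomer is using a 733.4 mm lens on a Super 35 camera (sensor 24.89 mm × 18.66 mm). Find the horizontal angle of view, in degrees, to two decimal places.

Angle of view α = 2·arctan(w/2f) with w = 24.89 mm and f = 733.4 mm.
w/2f = 0.01697; arctan(0.01697) ≈ 0.9722°, so α ≈ 1.9443°.

1.94°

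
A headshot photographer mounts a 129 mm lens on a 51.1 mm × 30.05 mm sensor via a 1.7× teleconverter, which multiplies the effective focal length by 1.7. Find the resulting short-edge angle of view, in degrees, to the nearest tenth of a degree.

7.8°

Effective focal length f = 129 × 1.7 = 219.3 mm.
α = 2·arctan(30.05 / (2 × 219.3)) = 2·arctan(0.06851) ≈ 7.8388°.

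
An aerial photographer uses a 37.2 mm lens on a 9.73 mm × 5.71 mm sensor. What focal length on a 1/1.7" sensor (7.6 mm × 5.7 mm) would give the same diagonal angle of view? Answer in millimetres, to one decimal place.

Sensor diagonal = √(9.73² + 5.71²) = √127.2770 ≈ 11.2817 mm.
Sensor diagonal = √(7.6² + 5.7²) = √90.2500 ≈ 9.5000 mm.
Equal angle of view means equal diagonal/f ratio, so f₂ = f₁ · (diagonal₂/diagonal₁) = 37.2 × 9.5000/11.2817.
f₂ = 37.2 × 0.84207 ≈ 31.325 mm.

31.3 mm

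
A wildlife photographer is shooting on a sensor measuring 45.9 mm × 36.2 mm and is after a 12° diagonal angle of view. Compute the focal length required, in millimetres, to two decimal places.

278.09 mm

Sensor diagonal = √(45.9² + 36.2²) = √3417.2500 ≈ 58.4572 mm.
From α = 2·arctan(d/2f) we get f = d / (2·tan(α/2)).
With d = 58.4572 mm and α/2 = 6°, tan(α/2) ≈ 0.10510, so f ≈ 58.4572 / 0.21021 ≈ 278.0918 mm.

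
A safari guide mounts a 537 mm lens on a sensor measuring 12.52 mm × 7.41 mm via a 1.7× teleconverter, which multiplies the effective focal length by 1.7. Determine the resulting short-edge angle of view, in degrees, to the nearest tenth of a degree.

Effective focal length f = 537 × 1.7 = 912.9 mm.
α = 2·arctan(7.41 / (2 × 912.9)) = 2·arctan(0.00406) ≈ 0.4651°.

0.5°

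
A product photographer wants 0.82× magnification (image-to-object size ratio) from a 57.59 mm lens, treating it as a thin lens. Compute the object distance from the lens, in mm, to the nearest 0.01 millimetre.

With m = dᵢ/dₒ and 1/f = 1/dₒ + 1/dᵢ, substituting dᵢ = m·dₒ gives 1/f = (1 + 1/m)/dₒ, hence dₒ = f·(1 + 1/m).
dₒ = 57.59 × (1 + 1/0.82) = 57.59 × 2.21951 ≈ 127.822 mm.

127.82 mm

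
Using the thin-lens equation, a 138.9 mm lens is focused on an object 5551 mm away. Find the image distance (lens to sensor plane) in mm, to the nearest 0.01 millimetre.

1/dᵢ = 1/f − 1/dₒ = 1/138.9 − 1/5551 = 0.0070193 mm⁻¹.
dᵢ = 1/0.0070193 ≈ 142.4648 mm.

142.46 mm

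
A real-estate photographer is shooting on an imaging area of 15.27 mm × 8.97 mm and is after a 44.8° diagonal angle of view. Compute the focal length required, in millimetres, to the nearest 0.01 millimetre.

Sensor diagonal = √(15.27² + 8.97²) = √313.6338 ≈ 17.7097 mm.
From α = 2·arctan(d/2f) we get f = d / (2·tan(α/2)).
With d = 17.7097 mm and α/2 = 22.4°, tan(α/2) ≈ 0.41217, so f ≈ 17.7097 / 0.82434 ≈ 21.4835 mm.

21.48 mm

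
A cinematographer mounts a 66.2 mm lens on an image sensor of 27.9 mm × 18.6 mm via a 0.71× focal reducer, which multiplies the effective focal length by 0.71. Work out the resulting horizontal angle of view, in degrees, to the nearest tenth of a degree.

Effective focal length f = 66.2 × 0.71 = 47.002 mm.
α = 2·arctan(27.9 / (2 × 47.002)) = 2·arctan(0.29680) ≈ 33.0613°.

33.1°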